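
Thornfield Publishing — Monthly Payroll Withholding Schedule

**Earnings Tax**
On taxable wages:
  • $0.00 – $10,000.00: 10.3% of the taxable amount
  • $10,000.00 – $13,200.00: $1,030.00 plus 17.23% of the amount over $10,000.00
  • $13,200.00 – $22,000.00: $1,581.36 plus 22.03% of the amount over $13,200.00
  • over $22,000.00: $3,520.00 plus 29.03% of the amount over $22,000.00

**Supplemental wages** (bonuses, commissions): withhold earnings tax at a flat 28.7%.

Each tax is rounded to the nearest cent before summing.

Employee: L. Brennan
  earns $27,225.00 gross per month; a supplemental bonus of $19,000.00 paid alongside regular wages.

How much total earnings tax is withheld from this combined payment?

Earnings Tax: taxable = $27,225.00
  $3,520.00 + 29.03% × ($27,225.00 − $22,000.00) = $3,520.00 + 29.03% × $5,225.00 = $5,036.82
Supplemental (28.7% flat on bonus): 28.7% × $19,000.00 = $5,453.00
Total earnings tax: $5,036.82 + $5,453.00 = $10,489.82

$10,489.82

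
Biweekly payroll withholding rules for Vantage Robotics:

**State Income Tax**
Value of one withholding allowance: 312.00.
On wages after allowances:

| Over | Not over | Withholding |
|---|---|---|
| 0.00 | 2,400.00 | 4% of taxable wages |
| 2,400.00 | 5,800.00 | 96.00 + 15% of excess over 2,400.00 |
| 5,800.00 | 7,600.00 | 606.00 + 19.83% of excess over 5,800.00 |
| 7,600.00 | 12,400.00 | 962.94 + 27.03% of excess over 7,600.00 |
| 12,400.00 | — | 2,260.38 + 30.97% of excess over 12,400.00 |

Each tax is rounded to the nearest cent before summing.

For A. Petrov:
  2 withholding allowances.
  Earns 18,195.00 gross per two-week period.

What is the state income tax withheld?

State Income Tax: taxable = 18,195.00 − 2×312.00 = 17,571.00
  2,260.38 + 30.97% × (17,571.00 − 12,400.00) = 2,260.38 + 30.97% × 5,171.00 = 3,861.84

3,861.84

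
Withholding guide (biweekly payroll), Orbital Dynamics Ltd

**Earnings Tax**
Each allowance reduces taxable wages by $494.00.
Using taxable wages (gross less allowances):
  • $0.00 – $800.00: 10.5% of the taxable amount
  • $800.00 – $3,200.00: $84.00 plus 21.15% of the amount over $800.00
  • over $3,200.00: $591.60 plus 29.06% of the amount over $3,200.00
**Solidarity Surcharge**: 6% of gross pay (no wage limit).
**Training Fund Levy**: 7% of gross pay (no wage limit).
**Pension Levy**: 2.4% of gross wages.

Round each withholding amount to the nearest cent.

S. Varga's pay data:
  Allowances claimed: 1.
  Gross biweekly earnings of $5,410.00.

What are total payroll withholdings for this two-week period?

$1,923.41

Earnings Tax: taxable = $5,410.00 − 1×$494.00 = $4,916.00
  $591.60 + 29.06% × ($4,916.00 − $3,200.00) = $591.60 + 29.06% × $1,716.00 = $1,090.27
Solidarity Surcharge: 6% × $5,410.00 = $324.60
Training Fund Levy: 7% × $5,410.00 = $378.70
Pension Levy: 2.4% × $5,410.00 = $129.84
Total: $1,090.27 + $324.60 + $378.70 + $129.84 = $1,923.41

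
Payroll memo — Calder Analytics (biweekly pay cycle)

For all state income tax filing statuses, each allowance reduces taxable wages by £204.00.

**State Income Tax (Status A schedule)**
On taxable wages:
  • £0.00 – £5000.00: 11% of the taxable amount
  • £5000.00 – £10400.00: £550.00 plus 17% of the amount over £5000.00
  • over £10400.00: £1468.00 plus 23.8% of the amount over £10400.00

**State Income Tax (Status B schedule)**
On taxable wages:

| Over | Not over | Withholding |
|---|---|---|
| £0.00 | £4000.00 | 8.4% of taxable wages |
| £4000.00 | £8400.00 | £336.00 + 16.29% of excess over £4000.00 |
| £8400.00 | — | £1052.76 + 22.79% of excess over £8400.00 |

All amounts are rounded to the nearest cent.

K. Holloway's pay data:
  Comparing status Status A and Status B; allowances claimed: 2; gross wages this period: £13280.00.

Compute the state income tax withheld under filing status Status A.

State Income Tax (Status A): taxable = £13280.00 − 2×£204.00 = £12872.00
  £1468.00 + 23.8% × (£12872.00 − £10400.00) = £1468.00 + 23.8% × £2472.00 = £2056.34

£2056.34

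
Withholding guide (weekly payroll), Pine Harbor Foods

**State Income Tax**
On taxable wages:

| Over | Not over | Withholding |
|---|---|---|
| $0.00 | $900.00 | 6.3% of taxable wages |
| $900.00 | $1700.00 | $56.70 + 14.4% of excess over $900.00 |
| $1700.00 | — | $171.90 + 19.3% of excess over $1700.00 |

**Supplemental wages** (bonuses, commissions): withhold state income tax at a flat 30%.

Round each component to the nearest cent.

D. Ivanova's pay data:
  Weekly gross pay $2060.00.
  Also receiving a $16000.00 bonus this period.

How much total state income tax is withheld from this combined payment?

State Income Tax: taxable = $2060.00
  $171.90 + 19.3% × ($2060.00 − $1700.00) = $171.90 + 19.3% × $360.00 = $241.38
Supplemental (30% flat on bonus): 30% × $16000.00 = $4800.00
Total state income tax: $241.38 + $4800.00 = $5041.38

$5041.38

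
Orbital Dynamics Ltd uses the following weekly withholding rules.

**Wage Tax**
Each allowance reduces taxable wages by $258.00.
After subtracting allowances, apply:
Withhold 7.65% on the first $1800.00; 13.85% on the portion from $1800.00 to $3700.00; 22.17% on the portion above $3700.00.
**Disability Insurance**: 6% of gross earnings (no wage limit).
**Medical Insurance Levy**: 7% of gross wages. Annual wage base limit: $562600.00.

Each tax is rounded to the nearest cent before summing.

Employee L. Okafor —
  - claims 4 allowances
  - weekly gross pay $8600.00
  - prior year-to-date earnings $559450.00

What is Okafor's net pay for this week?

Wage Tax: taxable = $8600.00 − 4×$258.00 = $7568.00
  $400.85 + 22.17% × ($7568.00 − $3700.00) = $400.85 + 22.17% × $3868.00 = $1258.39
Disability Insurance: 6% × $8600.00 = $516.00
Medical Insurance Levy: cap $562600.00 − YTD $559450.00 = $3150.00 subject; 7% × $3150.00 = $220.50
Total withheld: $1258.39 + $516.00 + $220.50 = $1994.89
Net pay: $8600.00 − $1994.89 = $6605.11

$6605.11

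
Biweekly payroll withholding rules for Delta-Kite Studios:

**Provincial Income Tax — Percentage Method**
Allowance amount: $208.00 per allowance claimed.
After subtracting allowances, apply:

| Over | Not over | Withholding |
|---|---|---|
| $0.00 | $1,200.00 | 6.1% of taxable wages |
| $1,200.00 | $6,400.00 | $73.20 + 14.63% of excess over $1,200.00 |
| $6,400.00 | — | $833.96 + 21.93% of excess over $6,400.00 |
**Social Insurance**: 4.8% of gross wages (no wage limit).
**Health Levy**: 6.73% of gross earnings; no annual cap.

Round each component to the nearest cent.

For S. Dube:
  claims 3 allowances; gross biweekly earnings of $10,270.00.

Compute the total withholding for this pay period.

$2,729.94

Provincial Income Tax: taxable = $10,270.00 − 3×$208.00 = $9,646.00
  $833.96 + 21.93% × ($9,646.00 − $6,400.00) = $833.96 + 21.93% × $3,246.00 = $1,545.81
Social Insurance: 4.8% × $10,270.00 = $492.96
Health Levy: 6.73% × $10,270.00 = $691.17
Total: $1,545.81 + $492.96 + $691.17 = $2,729.94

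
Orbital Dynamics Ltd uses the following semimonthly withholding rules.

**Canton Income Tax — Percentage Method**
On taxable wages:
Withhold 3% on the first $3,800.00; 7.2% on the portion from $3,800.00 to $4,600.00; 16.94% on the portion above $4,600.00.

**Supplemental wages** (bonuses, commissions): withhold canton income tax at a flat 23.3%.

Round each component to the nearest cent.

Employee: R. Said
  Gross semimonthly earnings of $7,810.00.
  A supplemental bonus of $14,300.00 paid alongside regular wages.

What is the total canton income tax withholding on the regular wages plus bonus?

$4,047.27

Canton Income Tax: taxable = $7,810.00
  $171.60 + 16.94% × ($7,810.00 − $4,600.00) = $171.60 + 16.94% × $3,210.00 = $715.37
Supplemental (23.3% flat on bonus): 23.3% × $14,300.00 = $3,331.90
Total canton income tax: $715.37 + $3,331.90 = $4,047.27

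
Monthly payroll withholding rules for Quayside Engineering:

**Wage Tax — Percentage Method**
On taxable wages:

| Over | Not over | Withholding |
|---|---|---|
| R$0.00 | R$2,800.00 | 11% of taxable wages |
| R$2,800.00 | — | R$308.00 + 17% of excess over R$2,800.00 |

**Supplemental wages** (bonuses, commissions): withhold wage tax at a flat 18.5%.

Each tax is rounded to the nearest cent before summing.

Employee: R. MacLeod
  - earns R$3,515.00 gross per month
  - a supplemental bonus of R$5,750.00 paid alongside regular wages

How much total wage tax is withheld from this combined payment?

R$1,493.30

Wage Tax: taxable = R$3,515.00
  R$308.00 + 17% × (R$3,515.00 − R$2,800.00) = R$308.00 + 17% × R$715.00 = R$429.55
Supplemental (18.5% flat on bonus): 18.5% × R$5,750.00 = R$1,063.75
Total wage tax: R$429.55 + R$1,063.75 = R$1,493.30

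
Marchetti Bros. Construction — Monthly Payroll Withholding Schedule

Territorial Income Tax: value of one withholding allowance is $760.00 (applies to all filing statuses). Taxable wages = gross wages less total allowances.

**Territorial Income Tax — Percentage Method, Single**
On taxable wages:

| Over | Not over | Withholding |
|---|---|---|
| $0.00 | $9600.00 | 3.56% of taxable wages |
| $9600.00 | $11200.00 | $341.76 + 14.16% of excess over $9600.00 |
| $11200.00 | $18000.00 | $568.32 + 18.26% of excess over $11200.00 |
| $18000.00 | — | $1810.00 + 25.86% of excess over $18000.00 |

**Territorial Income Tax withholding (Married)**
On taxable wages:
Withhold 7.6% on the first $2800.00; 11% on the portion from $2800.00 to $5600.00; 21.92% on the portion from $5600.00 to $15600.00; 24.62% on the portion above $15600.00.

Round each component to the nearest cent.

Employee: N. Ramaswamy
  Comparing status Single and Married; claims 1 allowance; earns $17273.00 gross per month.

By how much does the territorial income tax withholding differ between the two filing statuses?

Territorial Income Tax (Single): taxable = $17273.00 − 1×$760.00 = $16513.00
  $568.32 + 18.26% × ($16513.00 − $11200.00) = $568.32 + 18.26% × $5313.00 = $1538.47
Territorial Income Tax (Married): taxable = $17273.00 − 1×$760.00 = $16513.00
  $2712.80 + 24.62% × ($16513.00 − $15600.00) = $2712.80 + 24.62% × $913.00 = $2937.58
Difference: |$1538.47 − $2937.58| = $1399.11 (higher under Married)

$1399.11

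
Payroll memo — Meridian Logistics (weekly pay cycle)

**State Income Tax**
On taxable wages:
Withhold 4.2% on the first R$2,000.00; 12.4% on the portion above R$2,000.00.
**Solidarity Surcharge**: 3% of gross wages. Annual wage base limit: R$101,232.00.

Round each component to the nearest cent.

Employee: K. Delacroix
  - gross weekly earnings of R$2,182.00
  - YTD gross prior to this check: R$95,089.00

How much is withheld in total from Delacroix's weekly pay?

R$172.03

State Income Tax: taxable = R$2,182.00
  R$84.00 + 12.4% × (R$2,182.00 − R$2,000.00) = R$84.00 + 12.4% × R$182.00 = R$106.57
Solidarity Surcharge: 3% × R$2,182.00 = R$65.46
Total: R$106.57 + R$65.46 = R$172.03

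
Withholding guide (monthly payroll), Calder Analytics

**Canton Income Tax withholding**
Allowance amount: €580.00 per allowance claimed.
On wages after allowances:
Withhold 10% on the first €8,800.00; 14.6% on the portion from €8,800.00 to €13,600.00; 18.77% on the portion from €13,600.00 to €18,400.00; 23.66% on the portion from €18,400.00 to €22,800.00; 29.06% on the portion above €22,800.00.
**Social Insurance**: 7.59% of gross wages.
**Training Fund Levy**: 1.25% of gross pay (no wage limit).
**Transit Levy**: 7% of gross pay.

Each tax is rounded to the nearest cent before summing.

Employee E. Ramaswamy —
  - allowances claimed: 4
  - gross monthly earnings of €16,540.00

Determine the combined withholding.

€4,317.11

Canton Income Tax: taxable = €16,540.00 − 4×€580.00 = €14,220.00
  €1,580.80 + 18.77% × (€14,220.00 − €13,600.00) = €1,580.80 + 18.77% × €620.00 = €1,697.17
Social Insurance: 7.59% × €16,540.00 = €1,255.39
Training Fund Levy: 1.25% × €16,540.00 = €206.75
Transit Levy: 7% × €16,540.00 = €1,157.80
Total: €1,697.17 + €1,255.39 + €206.75 + €1,157.80 = €4,317.11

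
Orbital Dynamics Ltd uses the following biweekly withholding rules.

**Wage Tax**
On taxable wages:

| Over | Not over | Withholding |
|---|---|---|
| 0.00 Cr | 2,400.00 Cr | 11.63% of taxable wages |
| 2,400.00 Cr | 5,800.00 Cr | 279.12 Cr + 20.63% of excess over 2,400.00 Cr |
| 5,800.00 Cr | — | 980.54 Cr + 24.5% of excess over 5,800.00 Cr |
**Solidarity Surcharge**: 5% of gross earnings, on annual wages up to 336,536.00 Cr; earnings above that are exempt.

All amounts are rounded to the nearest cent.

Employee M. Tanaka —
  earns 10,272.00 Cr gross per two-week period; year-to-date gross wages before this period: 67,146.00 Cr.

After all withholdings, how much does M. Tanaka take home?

Wage Tax: taxable = 10,272.00 Cr
  980.54 Cr + 24.5% × (10,272.00 Cr − 5,800.00 Cr) = 980.54 Cr + 24.5% × 4,472.00 Cr = 2,076.18 Cr
Solidarity Surcharge: 5% × 10,272.00 Cr = 513.60 Cr
Total withheld: 2,076.18 Cr + 513.60 Cr = 2,589.78 Cr
Net pay: 10,272.00 Cr − 2,589.78 Cr = 7,682.22 Cr

7,682.22 Cr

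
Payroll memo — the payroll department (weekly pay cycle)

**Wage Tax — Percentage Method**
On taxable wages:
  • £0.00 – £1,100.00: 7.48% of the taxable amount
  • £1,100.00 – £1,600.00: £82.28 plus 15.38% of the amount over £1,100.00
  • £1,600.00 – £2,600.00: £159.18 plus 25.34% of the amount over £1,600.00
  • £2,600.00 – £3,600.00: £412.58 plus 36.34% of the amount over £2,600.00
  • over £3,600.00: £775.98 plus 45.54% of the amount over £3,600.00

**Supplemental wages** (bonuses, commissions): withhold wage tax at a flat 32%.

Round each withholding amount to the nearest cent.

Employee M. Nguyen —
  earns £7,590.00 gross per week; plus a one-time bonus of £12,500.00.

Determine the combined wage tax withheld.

£6,593.03

Wage Tax: taxable = £7,590.00
  £775.98 + 45.54% × (£7,590.00 − £3,600.00) = £775.98 + 45.54% × £3,990.00 = £2,593.03
Supplemental (32% flat on bonus): 32% × £12,500.00 = £4,000.00
Total wage tax: £2,593.03 + £4,000.00 = £6,593.03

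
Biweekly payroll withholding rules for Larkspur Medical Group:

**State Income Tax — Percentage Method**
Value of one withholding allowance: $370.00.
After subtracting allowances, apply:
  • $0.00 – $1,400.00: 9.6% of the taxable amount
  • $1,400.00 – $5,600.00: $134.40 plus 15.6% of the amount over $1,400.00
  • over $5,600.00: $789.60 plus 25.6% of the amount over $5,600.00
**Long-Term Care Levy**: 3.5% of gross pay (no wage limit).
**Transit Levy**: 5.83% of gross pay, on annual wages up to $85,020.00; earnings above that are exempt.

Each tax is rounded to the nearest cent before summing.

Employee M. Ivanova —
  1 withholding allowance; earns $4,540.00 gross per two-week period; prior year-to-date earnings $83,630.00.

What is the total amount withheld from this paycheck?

State Income Tax: taxable = $4,540.00 − 1×$370.00 = $4,170.00
  $134.40 + 15.6% × ($4,170.00 − $1,400.00) = $134.40 + 15.6% × $2,770.00 = $566.52
Long-Term Care Levy: 3.5% × $4,540.00 = $158.90
Transit Levy: cap $85,020.00 − YTD $83,630.00 = $1,390.00 subject; 5.83% × $1,390.00 = $81.04
Total: $566.52 + $158.90 + $81.04 = $806.46

$806.46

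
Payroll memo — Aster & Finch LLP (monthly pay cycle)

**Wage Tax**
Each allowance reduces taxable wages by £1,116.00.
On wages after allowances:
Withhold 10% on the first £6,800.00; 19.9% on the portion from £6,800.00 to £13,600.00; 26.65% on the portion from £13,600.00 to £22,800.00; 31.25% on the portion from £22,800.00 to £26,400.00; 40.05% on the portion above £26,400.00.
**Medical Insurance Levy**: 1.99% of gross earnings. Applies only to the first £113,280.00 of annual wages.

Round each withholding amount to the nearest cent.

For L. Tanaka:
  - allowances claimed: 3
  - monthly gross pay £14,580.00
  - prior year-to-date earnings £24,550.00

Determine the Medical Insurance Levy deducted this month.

£290.14

Medical Insurance Levy: 1.99% × £14,580.00 = £290.14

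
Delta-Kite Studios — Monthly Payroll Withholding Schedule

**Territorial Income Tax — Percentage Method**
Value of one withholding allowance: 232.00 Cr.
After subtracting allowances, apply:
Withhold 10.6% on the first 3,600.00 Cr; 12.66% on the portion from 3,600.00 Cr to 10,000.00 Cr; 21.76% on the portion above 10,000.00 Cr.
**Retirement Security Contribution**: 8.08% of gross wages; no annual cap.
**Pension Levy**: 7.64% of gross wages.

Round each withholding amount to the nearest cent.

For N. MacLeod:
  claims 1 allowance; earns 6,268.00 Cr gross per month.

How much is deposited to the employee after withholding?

Territorial Income Tax: taxable = 6,268.00 Cr − 1×232.00 Cr = 6,036.00 Cr
  381.60 Cr + 12.66% × (6,036.00 Cr − 3,600.00 Cr) = 381.60 Cr + 12.66% × 2,436.00 Cr = 690.00 Cr
Retirement Security Contribution: 8.08% × 6,268.00 Cr = 506.45 Cr
Pension Levy: 7.64% × 6,268.00 Cr = 478.88 Cr
Total withheld: 690.00 Cr + 506.45 Cr + 478.88 Cr = 1,675.33 Cr
Net pay: 6,268.00 Cr − 1,675.33 Cr = 4,592.67 Cr

4,592.67 Cr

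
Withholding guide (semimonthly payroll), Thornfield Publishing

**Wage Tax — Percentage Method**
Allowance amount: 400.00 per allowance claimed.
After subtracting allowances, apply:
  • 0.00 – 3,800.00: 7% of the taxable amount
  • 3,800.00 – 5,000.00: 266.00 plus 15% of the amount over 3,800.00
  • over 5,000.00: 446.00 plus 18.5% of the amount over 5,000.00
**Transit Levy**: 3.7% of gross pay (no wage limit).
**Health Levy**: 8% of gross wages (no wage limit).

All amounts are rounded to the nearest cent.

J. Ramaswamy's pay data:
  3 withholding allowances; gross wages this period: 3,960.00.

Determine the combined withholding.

656.52

Wage Tax: taxable = 3,960.00 − 3×400.00 = 2,760.00
  7% × 2,760.00 = 193.20
Transit Levy: 3.7% × 3,960.00 = 146.52
Health Levy: 8% × 3,960.00 = 316.80
Total: 193.20 + 146.52 + 316.80 = 656.52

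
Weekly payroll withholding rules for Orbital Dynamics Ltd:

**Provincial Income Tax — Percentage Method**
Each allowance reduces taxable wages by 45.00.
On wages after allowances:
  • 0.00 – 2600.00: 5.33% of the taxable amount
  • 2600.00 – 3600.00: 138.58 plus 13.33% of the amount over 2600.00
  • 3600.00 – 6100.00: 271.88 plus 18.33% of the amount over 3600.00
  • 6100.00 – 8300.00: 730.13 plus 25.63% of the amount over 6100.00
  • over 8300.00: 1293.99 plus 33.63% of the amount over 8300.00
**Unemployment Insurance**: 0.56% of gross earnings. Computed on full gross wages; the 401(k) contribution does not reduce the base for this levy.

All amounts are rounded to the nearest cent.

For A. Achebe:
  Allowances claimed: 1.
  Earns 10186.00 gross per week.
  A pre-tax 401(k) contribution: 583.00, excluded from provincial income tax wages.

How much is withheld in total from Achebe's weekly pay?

1774.10

Provincial Income Tax: taxable = 10186.00 − 583.00 − 1×45.00 = 9558.00
  1293.99 + 33.63% × (9558.00 − 8300.00) = 1293.99 + 33.63% × 1258.00 = 1717.06
Unemployment Insurance: 0.56% × 10186.00 = 57.04
Total: 1717.06 + 57.04 = 1774.10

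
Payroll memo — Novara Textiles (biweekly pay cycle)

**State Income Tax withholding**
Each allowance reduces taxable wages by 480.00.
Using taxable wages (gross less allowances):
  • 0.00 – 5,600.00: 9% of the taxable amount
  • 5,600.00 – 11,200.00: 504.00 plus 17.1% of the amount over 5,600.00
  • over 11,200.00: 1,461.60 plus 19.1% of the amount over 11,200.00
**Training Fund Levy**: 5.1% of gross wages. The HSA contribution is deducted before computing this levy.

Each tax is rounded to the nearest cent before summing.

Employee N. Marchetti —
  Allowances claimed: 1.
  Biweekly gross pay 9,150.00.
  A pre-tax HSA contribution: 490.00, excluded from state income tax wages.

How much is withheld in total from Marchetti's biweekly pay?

State Income Tax: taxable = 9,150.00 − 490.00 − 1×480.00 = 8,180.00
  504.00 + 17.1% × (8,180.00 − 5,600.00) = 504.00 + 17.1% × 2,580.00 = 945.18
Training Fund Levy: 5.1% × 8,660.00 = 441.66
Total: 945.18 + 441.66 = 1,386.84

1,386.84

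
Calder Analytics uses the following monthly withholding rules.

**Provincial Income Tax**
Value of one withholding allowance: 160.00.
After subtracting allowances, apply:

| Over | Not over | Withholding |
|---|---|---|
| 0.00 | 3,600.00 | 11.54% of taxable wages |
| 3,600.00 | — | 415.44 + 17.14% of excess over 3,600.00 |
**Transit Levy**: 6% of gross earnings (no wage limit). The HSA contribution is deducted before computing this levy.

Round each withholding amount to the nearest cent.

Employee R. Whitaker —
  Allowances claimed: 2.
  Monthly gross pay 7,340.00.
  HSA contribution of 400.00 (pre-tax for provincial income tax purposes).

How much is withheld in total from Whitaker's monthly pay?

Provincial Income Tax: taxable = 7,340.00 − 400.00 − 2×160.00 = 6,620.00
  415.44 + 17.14% × (6,620.00 − 3,600.00) = 415.44 + 17.14% × 3,020.00 = 933.07
Transit Levy: 6% × 6,940.00 = 416.40
Total: 933.07 + 416.40 = 1,349.47

1,349.47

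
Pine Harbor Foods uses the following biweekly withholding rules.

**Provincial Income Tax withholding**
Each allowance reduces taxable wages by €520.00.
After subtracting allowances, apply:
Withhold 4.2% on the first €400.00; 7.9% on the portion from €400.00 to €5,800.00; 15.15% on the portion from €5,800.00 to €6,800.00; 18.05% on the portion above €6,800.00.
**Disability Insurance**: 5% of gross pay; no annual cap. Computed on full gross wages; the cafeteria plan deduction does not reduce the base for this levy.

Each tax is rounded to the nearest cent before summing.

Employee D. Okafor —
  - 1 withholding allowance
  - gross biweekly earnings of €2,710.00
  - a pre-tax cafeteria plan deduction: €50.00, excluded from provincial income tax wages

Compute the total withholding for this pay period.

€289.76

Provincial Income Tax: taxable = €2,710.00 − €50.00 − 1×€520.00 = €2,140.00
  €16.80 + 7.9% × (€2,140.00 − €400.00) = €16.80 + 7.9% × €1,740.00 = €154.26
Disability Insurance: 5% × €2,710.00 = €135.50
Total: €154.26 + €135.50 = €289.76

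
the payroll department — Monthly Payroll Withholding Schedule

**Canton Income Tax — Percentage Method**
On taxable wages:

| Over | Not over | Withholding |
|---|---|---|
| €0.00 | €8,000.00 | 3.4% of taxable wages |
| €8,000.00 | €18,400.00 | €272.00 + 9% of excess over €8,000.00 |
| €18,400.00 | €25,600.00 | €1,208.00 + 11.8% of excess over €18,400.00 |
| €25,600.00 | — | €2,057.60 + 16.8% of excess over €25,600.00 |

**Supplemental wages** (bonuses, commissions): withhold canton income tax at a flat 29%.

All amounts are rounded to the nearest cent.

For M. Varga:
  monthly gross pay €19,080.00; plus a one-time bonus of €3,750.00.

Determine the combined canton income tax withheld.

€2,375.74

Canton Income Tax: taxable = €19,080.00
  €1,208.00 + 11.8% × (€19,080.00 − €18,400.00) = €1,208.00 + 11.8% × €680.00 = €1,288.24
Supplemental (29% flat on bonus): 29% × €3,750.00 = €1,087.50
Total canton income tax: €1,288.24 + €1,087.50 = €2,375.74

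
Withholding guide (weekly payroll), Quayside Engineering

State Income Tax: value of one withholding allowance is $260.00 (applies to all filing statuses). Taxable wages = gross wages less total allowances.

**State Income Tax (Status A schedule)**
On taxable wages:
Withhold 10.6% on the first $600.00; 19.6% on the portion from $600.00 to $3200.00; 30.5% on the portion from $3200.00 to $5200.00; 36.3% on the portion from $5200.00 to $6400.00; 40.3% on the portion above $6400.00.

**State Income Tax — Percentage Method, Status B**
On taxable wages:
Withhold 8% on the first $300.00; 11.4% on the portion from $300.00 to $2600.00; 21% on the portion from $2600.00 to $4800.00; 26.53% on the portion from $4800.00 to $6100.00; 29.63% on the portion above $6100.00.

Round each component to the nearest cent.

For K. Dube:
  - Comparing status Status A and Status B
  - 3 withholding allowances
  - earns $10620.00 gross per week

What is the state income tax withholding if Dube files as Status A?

State Income Tax (Status A): taxable = $10620.00 − 3×$260.00 = $9840.00
  $1618.80 + 40.3% × ($9840.00 − $6400.00) = $1618.80 + 40.3% × $3440.00 = $3005.12

$3005.12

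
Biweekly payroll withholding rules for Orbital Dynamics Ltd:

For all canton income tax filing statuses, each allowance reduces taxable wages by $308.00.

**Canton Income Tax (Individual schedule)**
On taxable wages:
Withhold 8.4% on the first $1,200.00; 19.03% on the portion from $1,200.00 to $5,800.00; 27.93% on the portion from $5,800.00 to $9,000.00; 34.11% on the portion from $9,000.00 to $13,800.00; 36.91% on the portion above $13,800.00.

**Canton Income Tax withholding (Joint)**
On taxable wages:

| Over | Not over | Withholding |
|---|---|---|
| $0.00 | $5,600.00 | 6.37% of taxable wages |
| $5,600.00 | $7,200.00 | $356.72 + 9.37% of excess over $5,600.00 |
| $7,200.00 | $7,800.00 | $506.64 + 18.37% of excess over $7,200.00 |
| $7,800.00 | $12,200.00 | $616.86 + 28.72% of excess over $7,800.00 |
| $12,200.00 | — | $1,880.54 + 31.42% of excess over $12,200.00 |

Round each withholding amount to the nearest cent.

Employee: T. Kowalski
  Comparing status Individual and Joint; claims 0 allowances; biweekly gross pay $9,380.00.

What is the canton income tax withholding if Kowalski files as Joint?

$1,070.64

Canton Income Tax (Joint): taxable = $9,380.00
  $616.86 + 28.72% × ($9,380.00 − $7,800.00) = $616.86 + 28.72% × $1,580.00 = $1,070.64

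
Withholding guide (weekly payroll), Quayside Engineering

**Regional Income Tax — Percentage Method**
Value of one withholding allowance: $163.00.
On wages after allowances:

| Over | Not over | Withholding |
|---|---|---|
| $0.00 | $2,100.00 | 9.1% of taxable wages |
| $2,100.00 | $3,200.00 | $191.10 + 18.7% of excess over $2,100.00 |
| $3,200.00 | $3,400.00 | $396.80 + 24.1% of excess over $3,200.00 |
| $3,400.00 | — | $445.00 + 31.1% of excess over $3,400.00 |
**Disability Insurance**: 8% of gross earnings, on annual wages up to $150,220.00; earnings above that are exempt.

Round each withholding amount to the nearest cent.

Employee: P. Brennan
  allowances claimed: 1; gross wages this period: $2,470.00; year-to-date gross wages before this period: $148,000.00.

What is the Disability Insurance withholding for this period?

$177.60

Disability Insurance: cap $150,220.00 − YTD $148,000.00 = $2,220.00 subject; 8% × $2,220.00 = $177.60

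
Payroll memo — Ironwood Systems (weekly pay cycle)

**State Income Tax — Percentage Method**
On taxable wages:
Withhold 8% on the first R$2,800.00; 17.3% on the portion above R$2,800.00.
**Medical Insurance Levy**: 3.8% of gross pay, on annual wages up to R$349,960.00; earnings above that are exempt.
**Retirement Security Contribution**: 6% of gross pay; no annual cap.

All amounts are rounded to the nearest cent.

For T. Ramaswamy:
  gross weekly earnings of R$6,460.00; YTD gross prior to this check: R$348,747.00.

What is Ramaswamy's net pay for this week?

State Income Tax: taxable = R$6,460.00
  R$224.00 + 17.3% × (R$6,460.00 − R$2,800.00) = R$224.00 + 17.3% × R$3,660.00 = R$857.18
Medical Insurance Levy: cap R$349,960.00 − YTD R$348,747.00 = R$1,213.00 subject; 3.8% × R$1,213.00 = R$46.09
Retirement Security Contribution: 6% × R$6,460.00 = R$387.60
Total withheld: R$857.18 + R$46.09 + R$387.60 = R$1,290.87
Net pay: R$6,460.00 − R$1,290.87 = R$5,169.13

R$5,169.13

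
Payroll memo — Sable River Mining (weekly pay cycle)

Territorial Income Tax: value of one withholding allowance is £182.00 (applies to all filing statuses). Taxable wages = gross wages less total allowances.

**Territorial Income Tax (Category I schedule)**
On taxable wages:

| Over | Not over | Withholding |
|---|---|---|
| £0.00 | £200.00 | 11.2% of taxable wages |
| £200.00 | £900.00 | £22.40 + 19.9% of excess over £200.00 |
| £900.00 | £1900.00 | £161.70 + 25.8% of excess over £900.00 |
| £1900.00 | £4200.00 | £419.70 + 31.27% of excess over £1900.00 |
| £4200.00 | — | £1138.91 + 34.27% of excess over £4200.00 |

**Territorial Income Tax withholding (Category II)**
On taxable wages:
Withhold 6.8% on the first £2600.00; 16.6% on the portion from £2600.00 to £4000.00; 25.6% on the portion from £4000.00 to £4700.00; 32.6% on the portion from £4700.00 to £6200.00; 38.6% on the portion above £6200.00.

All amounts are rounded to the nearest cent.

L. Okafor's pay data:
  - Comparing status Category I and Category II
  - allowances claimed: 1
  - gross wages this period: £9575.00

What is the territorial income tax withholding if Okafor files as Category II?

£2309.90

Territorial Income Tax (Category II): taxable = £9575.00 − 1×£182.00 = £9393.00
  £1077.40 + 38.6% × (£9393.00 − £6200.00) = £1077.40 + 38.6% × £3193.00 = £2309.90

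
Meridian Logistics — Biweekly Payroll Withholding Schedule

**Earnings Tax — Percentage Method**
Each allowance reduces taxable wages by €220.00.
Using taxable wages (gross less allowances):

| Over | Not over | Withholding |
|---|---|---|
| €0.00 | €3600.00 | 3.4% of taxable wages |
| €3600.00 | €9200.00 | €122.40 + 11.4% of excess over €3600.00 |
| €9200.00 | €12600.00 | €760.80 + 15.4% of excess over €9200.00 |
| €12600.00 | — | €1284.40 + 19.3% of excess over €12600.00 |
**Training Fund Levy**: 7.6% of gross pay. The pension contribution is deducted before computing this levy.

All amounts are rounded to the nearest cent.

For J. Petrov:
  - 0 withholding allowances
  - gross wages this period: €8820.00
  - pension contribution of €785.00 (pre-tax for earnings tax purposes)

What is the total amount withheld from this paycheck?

€1238.65

Earnings Tax: taxable = €8820.00 − €785.00 = €8035.00
  €122.40 + 11.4% × (€8035.00 − €3600.00) = €122.40 + 11.4% × €4435.00 = €627.99
Training Fund Levy: 7.6% × €8035.00 = €610.66
Total: €627.99 + €610.66 = €1238.65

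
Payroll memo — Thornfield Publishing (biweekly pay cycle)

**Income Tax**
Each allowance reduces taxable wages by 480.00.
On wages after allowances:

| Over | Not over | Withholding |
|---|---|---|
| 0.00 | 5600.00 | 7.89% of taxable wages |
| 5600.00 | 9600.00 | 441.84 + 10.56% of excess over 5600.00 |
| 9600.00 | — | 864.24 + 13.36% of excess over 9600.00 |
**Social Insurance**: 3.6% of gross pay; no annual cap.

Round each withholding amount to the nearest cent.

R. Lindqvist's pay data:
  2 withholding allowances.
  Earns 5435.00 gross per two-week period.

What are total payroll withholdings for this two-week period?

Income Tax: taxable = 5435.00 − 2×480.00 = 4475.00
  7.89% × 4475.00 = 353.08
Social Insurance: 3.6% × 5435.00 = 195.66
Total: 353.08 + 195.66 = 548.74

548.74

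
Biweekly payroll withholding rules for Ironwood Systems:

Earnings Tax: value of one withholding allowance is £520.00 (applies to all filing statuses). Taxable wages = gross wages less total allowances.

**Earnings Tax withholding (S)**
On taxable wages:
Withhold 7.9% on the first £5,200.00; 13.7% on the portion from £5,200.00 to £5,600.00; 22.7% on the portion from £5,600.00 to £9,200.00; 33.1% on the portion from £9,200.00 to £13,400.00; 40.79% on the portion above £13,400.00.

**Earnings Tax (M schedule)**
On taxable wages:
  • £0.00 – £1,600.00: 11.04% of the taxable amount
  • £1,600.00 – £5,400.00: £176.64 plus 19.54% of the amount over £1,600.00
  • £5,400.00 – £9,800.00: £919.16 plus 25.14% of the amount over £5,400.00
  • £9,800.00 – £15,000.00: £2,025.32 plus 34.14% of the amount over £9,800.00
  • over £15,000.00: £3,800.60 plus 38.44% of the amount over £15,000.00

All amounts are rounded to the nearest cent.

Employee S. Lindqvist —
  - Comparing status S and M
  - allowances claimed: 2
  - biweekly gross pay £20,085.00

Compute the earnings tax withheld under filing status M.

£5,355.50

Earnings Tax (M): taxable = £20,085.00 − 2×£520.00 = £19,045.00
  £3,800.60 + 38.44% × (£19,045.00 − £15,000.00) = £3,800.60 + 38.44% × £4,045.00 = £5,355.50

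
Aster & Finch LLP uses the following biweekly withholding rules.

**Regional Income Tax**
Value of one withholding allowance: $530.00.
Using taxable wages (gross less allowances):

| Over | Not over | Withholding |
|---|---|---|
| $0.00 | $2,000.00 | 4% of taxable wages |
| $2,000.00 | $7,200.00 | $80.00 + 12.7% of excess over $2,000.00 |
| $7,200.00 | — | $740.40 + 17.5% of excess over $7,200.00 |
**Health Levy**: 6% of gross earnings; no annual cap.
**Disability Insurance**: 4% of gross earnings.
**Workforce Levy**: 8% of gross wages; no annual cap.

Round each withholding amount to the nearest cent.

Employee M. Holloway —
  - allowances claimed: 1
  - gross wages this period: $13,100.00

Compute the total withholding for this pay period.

$4,038.15

Regional Income Tax: taxable = $13,100.00 − 1×$530.00 = $12,570.00
  $740.40 + 17.5% × ($12,570.00 − $7,200.00) = $740.40 + 17.5% × $5,370.00 = $1,680.15
Health Levy: 6% × $13,100.00 = $786.00
Disability Insurance: 4% × $13,100.00 = $524.00
Workforce Levy: 8% × $13,100.00 = $1,048.00
Total: $1,680.15 + $786.00 + $524.00 + $1,048.00 = $4,038.15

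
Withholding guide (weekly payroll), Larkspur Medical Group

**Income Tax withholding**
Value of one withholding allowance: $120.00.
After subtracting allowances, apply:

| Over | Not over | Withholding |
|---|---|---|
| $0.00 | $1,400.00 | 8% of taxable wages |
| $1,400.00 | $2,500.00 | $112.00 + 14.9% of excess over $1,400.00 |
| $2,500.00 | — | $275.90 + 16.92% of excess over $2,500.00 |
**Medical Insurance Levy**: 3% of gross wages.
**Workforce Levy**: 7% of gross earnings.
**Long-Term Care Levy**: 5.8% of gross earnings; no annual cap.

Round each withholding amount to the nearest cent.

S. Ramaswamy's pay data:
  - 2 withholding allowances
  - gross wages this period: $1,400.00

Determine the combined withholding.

Income Tax: taxable = $1,400.00 − 2×$120.00 = $1,160.00
  8% × $1,160.00 = $92.80
Medical Insurance Levy: 3% × $1,400.00 = $42.00
Workforce Levy: 7% × $1,400.00 = $98.00
Long-Term Care Levy: 5.8% × $1,400.00 = $81.20
Total: $92.80 + $42.00 + $98.00 + $81.20 = $314.00

$314.00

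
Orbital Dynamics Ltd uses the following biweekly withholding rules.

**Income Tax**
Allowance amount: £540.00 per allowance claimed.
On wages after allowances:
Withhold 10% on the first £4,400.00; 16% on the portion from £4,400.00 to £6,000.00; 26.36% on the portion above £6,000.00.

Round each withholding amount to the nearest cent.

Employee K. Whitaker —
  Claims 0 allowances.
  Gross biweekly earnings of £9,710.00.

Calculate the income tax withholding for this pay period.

Income Tax: taxable = £9,710.00
  £696.00 + 26.36% × (£9,710.00 − £6,000.00) = £696.00 + 26.36% × £3,710.00 = £1,673.96

£1,673.96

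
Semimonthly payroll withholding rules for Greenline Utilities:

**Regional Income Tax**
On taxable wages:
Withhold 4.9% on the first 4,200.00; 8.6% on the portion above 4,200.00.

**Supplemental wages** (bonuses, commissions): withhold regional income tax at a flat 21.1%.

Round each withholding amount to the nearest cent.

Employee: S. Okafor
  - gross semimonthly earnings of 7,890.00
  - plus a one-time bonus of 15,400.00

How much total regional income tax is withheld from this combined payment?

3,772.54

Regional Income Tax: taxable = 7,890.00
  205.80 + 8.6% × (7,890.00 − 4,200.00) = 205.80 + 8.6% × 3,690.00 = 523.14
Supplemental (21.1% flat on bonus): 21.1% × 15,400.00 = 3,249.40
Total regional income tax: 523.14 + 3,249.40 = 3,772.54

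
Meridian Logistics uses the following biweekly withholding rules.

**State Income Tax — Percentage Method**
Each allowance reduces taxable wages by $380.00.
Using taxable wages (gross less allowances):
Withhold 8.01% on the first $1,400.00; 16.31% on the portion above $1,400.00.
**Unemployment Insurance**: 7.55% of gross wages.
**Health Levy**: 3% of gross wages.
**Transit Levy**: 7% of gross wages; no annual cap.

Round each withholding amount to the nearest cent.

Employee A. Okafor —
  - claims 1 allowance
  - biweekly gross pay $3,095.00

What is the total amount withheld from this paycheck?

State Income Tax: taxable = $3,095.00 − 1×$380.00 = $2,715.00
  $112.14 + 16.31% × ($2,715.00 − $1,400.00) = $112.14 + 16.31% × $1,315.00 = $326.62
Unemployment Insurance: 7.55% × $3,095.00 = $233.67
Health Levy: 3% × $3,095.00 = $92.85
Transit Levy: 7% × $3,095.00 = $216.65
Total: $326.62 + $233.67 + $92.85 + $216.65 = $869.79

$869.79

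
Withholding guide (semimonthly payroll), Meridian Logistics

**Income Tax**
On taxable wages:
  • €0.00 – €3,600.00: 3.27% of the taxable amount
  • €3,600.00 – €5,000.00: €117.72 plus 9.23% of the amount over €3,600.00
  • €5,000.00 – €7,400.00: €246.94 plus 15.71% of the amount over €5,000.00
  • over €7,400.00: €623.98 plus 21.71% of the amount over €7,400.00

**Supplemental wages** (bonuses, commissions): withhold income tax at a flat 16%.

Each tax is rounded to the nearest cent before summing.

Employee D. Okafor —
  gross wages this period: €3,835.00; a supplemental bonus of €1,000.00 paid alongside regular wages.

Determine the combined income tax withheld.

Income Tax: taxable = €3,835.00
  €117.72 + 9.23% × (€3,835.00 − €3,600.00) = €117.72 + 9.23% × €235.00 = €139.41
Supplemental (16% flat on bonus): 16% × €1,000.00 = €160.00
Total income tax: €139.41 + €160.00 = €299.41

€299.41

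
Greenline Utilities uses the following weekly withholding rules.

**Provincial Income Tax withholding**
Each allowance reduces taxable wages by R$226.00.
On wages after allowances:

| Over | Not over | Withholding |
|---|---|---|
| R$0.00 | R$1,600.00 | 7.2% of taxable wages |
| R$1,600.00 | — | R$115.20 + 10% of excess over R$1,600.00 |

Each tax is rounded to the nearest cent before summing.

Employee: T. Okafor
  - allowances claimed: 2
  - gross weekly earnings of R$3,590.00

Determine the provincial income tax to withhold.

R$269.00

Provincial Income Tax: taxable = R$3,590.00 − 2×R$226.00 = R$3,138.00
  R$115.20 + 10% × (R$3,138.00 − R$1,600.00) = R$115.20 + 10% × R$1,538.00 = R$269.00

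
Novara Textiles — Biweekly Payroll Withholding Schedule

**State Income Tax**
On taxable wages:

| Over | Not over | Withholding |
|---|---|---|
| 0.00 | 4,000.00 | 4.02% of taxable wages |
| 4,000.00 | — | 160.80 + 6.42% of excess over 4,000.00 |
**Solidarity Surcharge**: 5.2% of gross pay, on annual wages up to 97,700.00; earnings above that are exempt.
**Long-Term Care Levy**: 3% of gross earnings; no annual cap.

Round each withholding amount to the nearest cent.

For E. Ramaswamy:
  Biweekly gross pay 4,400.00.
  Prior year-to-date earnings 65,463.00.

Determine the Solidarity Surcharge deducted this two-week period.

228.80

Solidarity Surcharge: 5.2% × 4,400.00 = 228.80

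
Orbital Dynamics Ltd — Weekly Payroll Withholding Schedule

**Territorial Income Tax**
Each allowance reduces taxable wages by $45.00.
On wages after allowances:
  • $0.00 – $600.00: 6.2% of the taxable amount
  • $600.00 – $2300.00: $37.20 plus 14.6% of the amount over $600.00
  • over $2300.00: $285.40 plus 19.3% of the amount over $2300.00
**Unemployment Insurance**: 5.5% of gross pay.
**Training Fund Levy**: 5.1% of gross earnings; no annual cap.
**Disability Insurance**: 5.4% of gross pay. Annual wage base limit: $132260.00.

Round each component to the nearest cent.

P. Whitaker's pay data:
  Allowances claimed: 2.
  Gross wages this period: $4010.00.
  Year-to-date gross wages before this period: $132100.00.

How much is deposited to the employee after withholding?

Territorial Income Tax: taxable = $4010.00 − 2×$45.00 = $3920.00
  $285.40 + 19.3% × ($3920.00 − $2300.00) = $285.40 + 19.3% × $1620.00 = $598.06
Unemployment Insurance: 5.5% × $4010.00 = $220.55
Training Fund Levy: 5.1% × $4010.00 = $204.51
Disability Insurance: cap $132260.00 − YTD $132100.00 = $160.00 subject; 5.4% × $160.00 = $8.64
Total withheld: $598.06 + $220.55 + $204.51 + $8.64 = $1031.76
Net pay: $4010.00 − $1031.76 = $2978.24

$2978.24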